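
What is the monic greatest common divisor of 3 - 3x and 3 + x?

By polynomial division,
  -3x + 3 = (-3)(x + 3) + (12)
  x + 3 = ((1/12)x + 1/4)(12) + (0)
The last nonzero remainder is the constant 12, so the polynomials are coprime and gcd = 1.

1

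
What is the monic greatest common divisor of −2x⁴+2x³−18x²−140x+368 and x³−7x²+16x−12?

x−2

Euclidean algorithm in ℚ[x]:
  −2x⁴+2x³−18x²−140x+368 = (−2x−12)(x³−7x²+16x−12) + (−70x²+28x+224)
  x³−7x²+16x−12 = (−(1/70)x+33/350)(−70x²+28x+224) + ((414/25)x−828/25)
  −70x²+28x+224 = (−(875/207)x−1400/207)((414/25)x−828/25) + (0)
Last nonzero remainder: (414/25)x−828/25. Dividing through by 414/25 gives the monic gcd x−2.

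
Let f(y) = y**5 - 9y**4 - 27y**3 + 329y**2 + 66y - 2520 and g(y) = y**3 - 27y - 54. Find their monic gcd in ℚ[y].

Repeated division with remainder:
  y**5 - 9y**4 - 27y**3 + 329y**2 + 66y - 2520 = (y**2 - 9y)(y**3 - 27y - 54) + (140y**2 - 420y - 2520)
  y**3 - 27y - 54 = ((1/140)y + 3/140)(140y**2 - 420y - 2520) + (0)
Last nonzero remainder: 140y**2 - 420y - 2520. Dividing through by 140 gives the monic gcd y**2 - 3y - 18.

y**2 - 3y - 18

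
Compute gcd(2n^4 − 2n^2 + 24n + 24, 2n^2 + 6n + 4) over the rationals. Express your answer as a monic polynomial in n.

n^2 + 3n + 2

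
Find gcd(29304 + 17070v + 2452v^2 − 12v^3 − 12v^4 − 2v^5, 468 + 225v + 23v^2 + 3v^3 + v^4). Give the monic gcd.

12 + 7v + v^2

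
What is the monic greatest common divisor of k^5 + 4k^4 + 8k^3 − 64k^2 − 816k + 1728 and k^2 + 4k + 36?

Euclidean algorithm in ℚ[k]:
  k^5 + 4k^4 + 8k^3 − 64k^2 − 816k + 1728 = (k^3 − 28k + 48)(k^2 + 4k + 36) + (0)
The last nonzero remainder k^2 + 4k + 36 is already monic.

k^2 + 4k + 36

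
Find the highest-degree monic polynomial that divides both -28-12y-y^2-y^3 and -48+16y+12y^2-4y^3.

By polynomial division,
  -y^3-y^2-12y-28 = (1/4)(-4y^3+12y^2+16y-48) + (-4y^2-16y-16)
  -4y^3+12y^2+16y-48 = (y-7)(-4y^2-16y-16) + (-80y-160)
  -4y^2-16y-16 = ((1/20)y+1/10)(-80y-160) + (0)
Last nonzero remainder: -80y-160. Dividing through by -80 gives the monic gcd y+2.

2+y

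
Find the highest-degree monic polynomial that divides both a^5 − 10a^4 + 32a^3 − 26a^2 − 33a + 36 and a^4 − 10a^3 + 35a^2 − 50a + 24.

Repeated division with remainder:
  a^5 − 10a^4 + 32a^3 − 26a^2 − 33a + 36 = (a)(a^4 − 10a^3 + 35a^2 − 50a + 24) + (−3a^3 + 24a^2 − 57a + 36)
  a^4 − 10a^3 + 35a^2 − 50a + 24 = (−(1/3)a + 2/3)(−3a^3 + 24a^2 − 57a + 36) + (0)
Last nonzero remainder: −3a^3 + 24a^2 − 57a + 36. Dividing through by −3 gives the monic gcd a^3 − 8a^2 + 19a − 12.

a^3 − 8a^2 + 19a − 12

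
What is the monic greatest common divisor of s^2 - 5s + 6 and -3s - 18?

1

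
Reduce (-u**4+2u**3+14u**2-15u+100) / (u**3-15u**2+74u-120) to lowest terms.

By polynomial division,
  -u**4+2u**3+14u**2-15u+100 = (-u-13)(u**3-15u**2+74u-120) + (-107u**2+827u-1460)
  u**3-15u**2+74u-120 = (-(1/107)u+778/11449)(-107u**2+827u-1460) + ((47600/11449)u-238000/11449)
  -107u**2+827u-1460 = (-(1225043/47600)u+835777/11900)((47600/11449)u-238000/11449) + (0)
Last nonzero remainder: (47600/11449)u-238000/11449. Dividing through by 47600/11449 gives the monic gcd u-5.
Cancel u-5 from numerator and denominator to get the reduced form.

(-u**3-3u**2-u-20)/(u**2-10u+24)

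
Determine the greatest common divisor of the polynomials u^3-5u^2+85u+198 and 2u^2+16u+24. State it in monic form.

Euclidean algorithm in ℚ[u]:
  u^3-5u^2+85u+198 = ((1/2)u-13/2)(2u^2+16u+24) + (177u+354)
  2u^2+16u+24 = ((2/177)u+4/59)(177u+354) + (0)
Last nonzero remainder: 177u+354. Dividing through by 177 gives the monic gcd u+2.

u+2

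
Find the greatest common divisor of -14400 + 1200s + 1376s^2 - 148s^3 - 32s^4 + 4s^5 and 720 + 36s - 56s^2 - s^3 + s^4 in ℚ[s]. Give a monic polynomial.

120 - 14s - 7s^2 + s^3

Repeated division with remainder:
  4s^5 - 32s^4 - 148s^3 + 1376s^2 + 1200s - 14400 = (4s - 28)(s^4 - s^3 - 56s^2 + 36s + 720) + (48s^3 - 336s^2 - 672s + 5760)
  s^4 - s^3 - 56s^2 + 36s + 720 = ((1/48)s + 1/8)(48s^3 - 336s^2 - 672s + 5760) + (0)
Last nonzero remainder: 48s^3 - 336s^2 - 672s + 5760. Dividing through by 48 gives the monic gcd s^3 - 7s^2 - 14s + 120.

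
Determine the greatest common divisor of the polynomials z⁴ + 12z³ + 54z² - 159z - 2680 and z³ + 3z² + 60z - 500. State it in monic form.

z - 5

Apply the Euclidean algorithm:
  z⁴ + 12z³ + 54z² - 159z - 2680 = (z + 9)(z³ + 3z² + 60z - 500) + (-33z² - 199z + 1820)
  z³ + 3z² + 60z - 500 = (-(1/33)z + 100/1089)(-33z² - 199z + 1820) + ((145300/1089)z - 726500/1089)
  -33z² - 199z + 1820 = (-(35937/145300)z - 99099/36325)((145300/1089)z - 726500/1089) + (0)
Last nonzero remainder: (145300/1089)z - 726500/1089. Dividing through by 145300/1089 gives the monic gcd z - 5.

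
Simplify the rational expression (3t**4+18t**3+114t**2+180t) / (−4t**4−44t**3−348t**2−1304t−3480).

Apply the Euclidean algorithm:
  3t**4+18t**3+114t**2+180t = (−3/4)(−4t**4−44t**3−348t**2−1304t−3480) + (−15t**3−147t**2−798t−2610)
  −4t**4−44t**3−348t**2−1304t−3480 = ((4/15)t+8/25)(−15t**3−147t**2−798t−2610) + (−(2204/25)t**2−(8816/25)t−13224/5)
  −15t**3−147t**2−798t−2610 = ((375/2204)t+75/76)(−(2204/25)t**2−(8816/25)t−13224/5) + (0)
Last nonzero remainder: −(2204/25)t**2−(8816/25)t−13224/5. Dividing through by −2204/25 gives the monic gcd t**2+4t+30.
Cancel t**2+4t+30 from numerator and denominator to get the reduced form.

(−3t**2−6t)/(4t**2+28t+116)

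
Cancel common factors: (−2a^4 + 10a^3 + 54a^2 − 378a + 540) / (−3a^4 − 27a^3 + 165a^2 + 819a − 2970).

By polynomial division,
  −2a^4 + 10a^3 + 54a^2 − 378a + 540 = (2/3)(−3a^4 − 27a^3 + 165a^2 + 819a − 2970) + (28a^3 − 56a^2 − 924a + 2520)
  −3a^4 − 27a^3 + 165a^2 + 819a − 2970 = (−(3/28)a − 33/28)(28a^3 − 56a^2 − 924a + 2520) + (0)
Last nonzero remainder: 28a^3 − 56a^2 − 924a + 2520. Dividing through by 28 gives the monic gcd a^3 − 2a^2 − 33a + 90.
Cancel a^3 − 2a^2 − 33a + 90 from numerator and denominator to get the reduced form.

(2a − 6)/(3a + 33)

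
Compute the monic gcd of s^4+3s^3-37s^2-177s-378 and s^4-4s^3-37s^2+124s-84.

s^2-s-42

Euclidean algorithm in ℚ[s]:
  s^4+3s^3-37s^2-177s-378 = (s^4-4s^3-37s^2+124s-84) + (7s^3-301s-294)
  s^4-4s^3-37s^2+124s-84 = ((1/7)s-4/7)(7s^3-301s-294) + (6s^2-6s-252)
  7s^3-301s-294 = ((7/6)s+7/6)(6s^2-6s-252) + (0)
Last nonzero remainder: 6s^2-6s-252. Dividing through by 6 gives the monic gcd s^2-s-42.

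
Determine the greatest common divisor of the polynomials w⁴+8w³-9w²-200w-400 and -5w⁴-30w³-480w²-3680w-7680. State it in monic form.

Repeated division with remainder:
  w⁴+8w³-9w²-200w-400 = (-1/5)(-5w⁴-30w³-480w²-3680w-7680) + (2w³-105w²-936w-1936)
  -5w⁴-30w³-480w²-3680w-7680 = (-(5/2)w-585/4)(2w³-105w²-936w-1936) + (-(72705/4)w²-145410w-290820)
  2w³-105w²-936w-1936 = (-(8/72705)w+484/72705)(-(72705/4)w²-145410w-290820) + (0)
Last nonzero remainder: -(72705/4)w²-145410w-290820. Dividing through by -72705/4 gives the monic gcd w²+8w+16.

w²+8w+16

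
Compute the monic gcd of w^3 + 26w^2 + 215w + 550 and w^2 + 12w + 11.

w + 11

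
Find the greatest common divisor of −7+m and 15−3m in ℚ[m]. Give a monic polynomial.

By polynomial division,
  m−7 = (−1/3)(−3m+15) + (−2)
  −3m+15 = ((3/2)m−15/2)(−2) + (0)
The last nonzero remainder is the constant −2, so the polynomials are coprime and gcd = 1.

1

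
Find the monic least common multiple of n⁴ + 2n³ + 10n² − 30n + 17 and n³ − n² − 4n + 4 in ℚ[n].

n⁶ + 2n⁵ + 6n⁴ − 38n³ − 23n² + 120n − 68

Euclidean algorithm in ℚ[n]:
  n⁴ + 2n³ + 10n² − 30n + 17 = (n + 3)(n³ − n² − 4n + 4) + (17n² − 22n + 5)
  n³ − n² − 4n + 4 = ((1/17)n + 5/289)(17n² − 22n + 5) + (−(1131/289)n + 1131/289)
  17n² − 22n + 5 = (−(4913/1131)n + 1445/1131)(−(1131/289)n + 1131/289) + (0)
Last nonzero remainder: −(1131/289)n + 1131/289. Dividing through by −1131/289 gives the monic gcd n − 1.
Then lcm(f, g) = f·g / gcd(f, g); expanding and making the result monic gives the answer.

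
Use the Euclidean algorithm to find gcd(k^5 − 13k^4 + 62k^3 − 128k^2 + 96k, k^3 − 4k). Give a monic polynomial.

k^2 − 2k

Repeated division with remainder:
  k^5 − 13k^4 + 62k^3 − 128k^2 + 96k = (k^2 − 13k + 66)(k^3 − 4k) + (−180k^2 + 360k)
  k^3 − 4k = (−(1/180)k − 1/90)(−180k^2 + 360k) + (0)
Last nonzero remainder: −180k^2 + 360k. Dividing through by −180 gives the monic gcd k^2 − 2k.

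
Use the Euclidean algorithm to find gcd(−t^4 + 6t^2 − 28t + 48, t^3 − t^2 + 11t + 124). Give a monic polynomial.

t + 4

Apply the Euclidean algorithm:
  −t^4 + 6t^2 − 28t + 48 = (−t − 1)(t^3 − t^2 + 11t + 124) + (16t^2 + 107t + 172)
  t^3 − t^2 + 11t + 124 = ((1/16)t − 123/256)(16t^2 + 107t + 172) + ((13225/256)t + 13225/64)
  16t^2 + 107t + 172 = ((4096/13225)t + 11008/13225)((13225/256)t + 13225/64) + (0)
Last nonzero remainder: (13225/256)t + 13225/64. Dividing through by 13225/256 gives the monic gcd t + 4.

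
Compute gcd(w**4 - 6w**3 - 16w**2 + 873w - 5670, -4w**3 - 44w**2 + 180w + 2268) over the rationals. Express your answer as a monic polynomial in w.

w - 7

Repeated division with remainder:
  w**4 - 6w**3 - 16w**2 + 873w - 5670 = (-(1/4)w + 17/4)(-4w**3 - 44w**2 + 180w + 2268) + (216w**2 + 675w - 15309)
  -4w**3 - 44w**2 + 180w + 2268 = (-(1/54)w - 7/48)(216w**2 + 675w - 15309) + (-(81/16)w + 567/16)
  216w**2 + 675w - 15309 = (-(128/3)w - 432)(-(81/16)w + 567/16) + (0)
Last nonzero remainder: -(81/16)w + 567/16. Dividing through by -81/16 gives the monic gcd w - 7.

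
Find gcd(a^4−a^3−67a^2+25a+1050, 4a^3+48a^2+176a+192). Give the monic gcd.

a+6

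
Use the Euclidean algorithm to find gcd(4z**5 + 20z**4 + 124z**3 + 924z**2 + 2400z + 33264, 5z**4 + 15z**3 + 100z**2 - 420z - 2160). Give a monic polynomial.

Apply the Euclidean algorithm:
  4z**5 + 20z**4 + 124z**3 + 924z**2 + 2400z + 33264 = ((4/5)z + 8/5)(5z**4 + 15z**3 + 100z**2 - 420z - 2160) + (20z**3 + 1100z**2 + 4800z + 36720)
  5z**4 + 15z**3 + 100z**2 - 420z - 2160 = ((1/4)z - 13)(20z**3 + 1100z**2 + 4800z + 36720) + (13200z**2 + 52800z + 475200)
  20z**3 + 1100z**2 + 4800z + 36720 = ((1/660)z + 17/220)(13200z**2 + 52800z + 475200) + (0)
Last nonzero remainder: 13200z**2 + 52800z + 475200. Dividing through by 13200 gives the monic gcd z**2 + 4z + 36.

z**2 + 4z + 36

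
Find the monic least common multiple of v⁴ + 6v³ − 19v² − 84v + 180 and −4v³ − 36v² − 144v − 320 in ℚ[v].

v⁶ + 10v⁵ + 21v⁴ − 64v³ − 460v² − 624v + 2880

Repeated division with remainder:
  v⁴ + 6v³ − 19v² − 84v + 180 = (−(1/4)v + 3/4)(−4v³ − 36v² − 144v − 320) + (−28v² − 56v + 420)
  −4v³ − 36v² − 144v − 320 = ((1/7)v + 1)(−28v² − 56v + 420) + (−148v − 740)
  −28v² − 56v + 420 = ((7/37)v − 21/37)(−148v − 740) + (0)
Last nonzero remainder: −148v − 740. Dividing through by −148 gives the monic gcd v + 5.
Then lcm(f, g) = f·g / gcd(f, g); expanding and making the result monic gives the answer.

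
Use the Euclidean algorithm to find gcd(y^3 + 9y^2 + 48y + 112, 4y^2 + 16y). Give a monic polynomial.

Repeated division with remainder:
  y^3 + 9y^2 + 48y + 112 = ((1/4)y + 5/4)(4y^2 + 16y) + (28y + 112)
  4y^2 + 16y = ((1/7)y)(28y + 112) + (0)
Last nonzero remainder: 28y + 112. Dividing through by 28 gives the monic gcd y + 4.

y + 4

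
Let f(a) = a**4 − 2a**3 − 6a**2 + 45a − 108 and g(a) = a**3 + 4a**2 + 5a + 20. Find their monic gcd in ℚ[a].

a + 4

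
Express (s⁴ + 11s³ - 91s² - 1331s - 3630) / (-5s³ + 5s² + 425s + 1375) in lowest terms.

(-s² - 17s - 66)/(5s + 25)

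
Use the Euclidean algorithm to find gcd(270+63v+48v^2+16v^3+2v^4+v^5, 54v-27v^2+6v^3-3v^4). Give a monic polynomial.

9+v^2

Apply the Euclidean algorithm:
  v^5+2v^4+16v^3+48v^2+63v+270 = (-(1/3)v-4/3)(-3v^4+6v^3-27v^2+54v) + (15v^3+30v^2+135v+270)
  -3v^4+6v^3-27v^2+54v = (-(1/5)v+4/5)(15v^3+30v^2+135v+270) + (-24v^2-216)
  15v^3+30v^2+135v+270 = (-(5/8)v-5/4)(-24v^2-216) + (0)
Last nonzero remainder: -24v^2-216. Dividing through by -24 gives the monic gcd v^2+9.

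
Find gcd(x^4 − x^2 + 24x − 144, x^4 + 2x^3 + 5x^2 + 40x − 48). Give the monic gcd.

x^3 + 3x^2 + 8x + 48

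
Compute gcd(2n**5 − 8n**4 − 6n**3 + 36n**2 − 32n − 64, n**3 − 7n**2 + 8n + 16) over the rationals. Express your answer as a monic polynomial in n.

n**2 − 3n − 4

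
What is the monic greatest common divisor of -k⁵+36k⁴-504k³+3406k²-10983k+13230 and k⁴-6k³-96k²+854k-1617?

k³-17k²+91k-147

By polynomial division,
  -k⁵+36k⁴-504k³+3406k²-10983k+13230 = (-k+30)(k⁴-6k³-96k²+854k-1617) + (-420k³+7140k²-38220k+61740)
  k⁴-6k³-96k²+854k-1617 = (-(1/420)k-11/420)(-420k³+7140k²-38220k+61740) + (0)
Last nonzero remainder: -420k³+7140k²-38220k+61740. Dividing through by -420 gives the monic gcd k³-17k²+91k-147.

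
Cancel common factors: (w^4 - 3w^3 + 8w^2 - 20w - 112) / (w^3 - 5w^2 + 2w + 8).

By polynomial division,
  w^4 - 3w^3 + 8w^2 - 20w - 112 = (w + 2)(w^3 - 5w^2 + 2w + 8) + (16w^2 - 32w - 128)
  w^3 - 5w^2 + 2w + 8 = ((1/16)w - 3/16)(16w^2 - 32w - 128) + (4w - 16)
  16w^2 - 32w - 128 = (4w + 8)(4w - 16) + (0)
Last nonzero remainder: 4w - 16. Dividing through by 4 gives the monic gcd w - 4.
Cancel w - 4 from numerator and denominator to get the reduced form.

(w^3 + w^2 + 12w + 28)/(w^2 - w - 2)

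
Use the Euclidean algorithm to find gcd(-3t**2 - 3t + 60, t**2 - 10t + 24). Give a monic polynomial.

By polynomial division,
  -3t**2 - 3t + 60 = (-3)(t**2 - 10t + 24) + (-33t + 132)
  t**2 - 10t + 24 = (-(1/33)t + 2/11)(-33t + 132) + (0)
Last nonzero remainder: -33t + 132. Dividing through by -33 gives the monic gcd t - 4.

t - 4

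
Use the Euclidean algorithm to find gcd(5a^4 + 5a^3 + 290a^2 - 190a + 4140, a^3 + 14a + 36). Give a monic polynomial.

a^2 - 2a + 18

Repeated division with remainder:
  5a^4 + 5a^3 + 290a^2 - 190a + 4140 = (5a + 5)(a^3 + 14a + 36) + (220a^2 - 440a + 3960)
  a^3 + 14a + 36 = ((1/220)a + 1/110)(220a^2 - 440a + 3960) + (0)
Last nonzero remainder: 220a^2 - 440a + 3960. Dividing through by 220 gives the monic gcd a^2 - 2a + 18.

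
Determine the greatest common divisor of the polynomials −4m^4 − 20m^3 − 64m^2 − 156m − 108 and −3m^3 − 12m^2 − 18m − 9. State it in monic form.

m + 1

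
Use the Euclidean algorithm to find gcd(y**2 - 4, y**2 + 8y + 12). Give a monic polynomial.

By polynomial division,
  y**2 - 4 = (y**2 + 8y + 12) + (-8y - 16)
  y**2 + 8y + 12 = (-(1/8)y - 3/4)(-8y - 16) + (0)
Last nonzero remainder: -8y - 16. Dividing through by -8 gives the monic gcd y + 2.

y + 2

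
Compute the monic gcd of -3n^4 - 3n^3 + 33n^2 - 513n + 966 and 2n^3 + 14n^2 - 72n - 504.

Repeated division with remainder:
  -3n^4 - 3n^3 + 33n^2 - 513n + 966 = (-(3/2)n + 9)(2n^3 + 14n^2 - 72n - 504) + (-201n^2 - 621n + 5502)
  2n^3 + 14n^2 - 72n - 504 = (-(2/201)n - 524/13467)(-201n^2 - 621n + 5502) + (-(185920/4489)n - 1301440/4489)
  -201n^2 - 621n + 5502 = ((902289/185920)n - 1764177/92960)(-(185920/4489)n - 1301440/4489) + (0)
Last nonzero remainder: -(185920/4489)n - 1301440/4489. Dividing through by -185920/4489 gives the monic gcd n + 7.

n + 7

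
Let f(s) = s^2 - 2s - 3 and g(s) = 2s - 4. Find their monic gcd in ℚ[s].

1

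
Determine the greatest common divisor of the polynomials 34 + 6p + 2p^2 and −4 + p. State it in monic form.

Repeated division with remainder:
  2p^2 + 6p + 34 = (2p + 14)(p − 4) + (90)
  p − 4 = ((1/90)p − 2/45)(90) + (0)
The last nonzero remainder is the constant 90, so the polynomials are coprime and gcd = 1.

1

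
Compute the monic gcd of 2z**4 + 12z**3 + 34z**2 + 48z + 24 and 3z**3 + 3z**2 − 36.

z**2 + 3z + 6

By polynomial division,
  2z**4 + 12z**3 + 34z**2 + 48z + 24 = ((2/3)z + 10/3)(3z**3 + 3z**2 − 36) + (24z**2 + 72z + 144)
  3z**3 + 3z**2 − 36 = ((1/8)z − 1/4)(24z**2 + 72z + 144) + (0)
Last nonzero remainder: 24z**2 + 72z + 144. Dividing through by 24 gives the monic gcd z**2 + 3z + 6.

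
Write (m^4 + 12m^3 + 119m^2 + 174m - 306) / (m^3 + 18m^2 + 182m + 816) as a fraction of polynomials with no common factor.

(m^2 + 2m - 3)/(m + 8)

Repeated division with remainder:
  m^4 + 12m^3 + 119m^2 + 174m - 306 = (m - 6)(m^3 + 18m^2 + 182m + 816) + (45m^2 + 450m + 4590)
  m^3 + 18m^2 + 182m + 816 = ((1/45)m + 8/45)(45m^2 + 450m + 4590) + (0)
Last nonzero remainder: 45m^2 + 450m + 4590. Dividing through by 45 gives the monic gcd m^2 + 10m + 102.
Cancel m^2 + 10m + 102 from numerator and denominator to get the reduced form.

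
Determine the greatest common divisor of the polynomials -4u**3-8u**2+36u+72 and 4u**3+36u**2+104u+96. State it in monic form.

u**2+5u+6

Apply the Euclidean algorithm:
  -4u**3-8u**2+36u+72 = (-1)(4u**3+36u**2+104u+96) + (28u**2+140u+168)
  4u**3+36u**2+104u+96 = ((1/7)u+4/7)(28u**2+140u+168) + (0)
Last nonzero remainder: 28u**2+140u+168. Dividing through by 28 gives the monic gcd u**2+5u+6.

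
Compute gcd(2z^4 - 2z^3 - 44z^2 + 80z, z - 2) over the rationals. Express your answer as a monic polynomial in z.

Repeated division with remainder:
  2z^4 - 2z^3 - 44z^2 + 80z = (2z^3 + 2z^2 - 40z)(z - 2) + (0)
The last nonzero remainder z - 2 is already monic.

z - 2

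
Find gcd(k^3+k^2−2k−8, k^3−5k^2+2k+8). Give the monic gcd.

Repeated division with remainder:
  k^3+k^2−2k−8 = (k^3−5k^2+2k+8) + (6k^2−4k−16)
  k^3−5k^2+2k+8 = ((1/6)k−13/18)(6k^2−4k−16) + ((16/9)k−32/9)
  6k^2−4k−16 = ((27/8)k+9/2)((16/9)k−32/9) + (0)
Last nonzero remainder: (16/9)k−32/9. Dividing through by 16/9 gives the monic gcd k−2.

k−2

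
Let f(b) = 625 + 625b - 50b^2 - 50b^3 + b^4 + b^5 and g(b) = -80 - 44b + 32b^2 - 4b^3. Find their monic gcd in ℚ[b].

-5 - 4b + b^2

By polynomial division,
  b^5 + b^4 - 50b^3 - 50b^2 + 625b + 625 = (-(1/4)b^2 - (9/4)b - 11/4)(-4b^3 + 32b^2 - 44b - 80) + (-81b^2 + 324b + 405)
  -4b^3 + 32b^2 - 44b - 80 = ((4/81)b - 16/81)(-81b^2 + 324b + 405) + (0)
Last nonzero remainder: -81b^2 + 324b + 405. Dividing through by -81 gives the monic gcd b^2 - 4b - 5.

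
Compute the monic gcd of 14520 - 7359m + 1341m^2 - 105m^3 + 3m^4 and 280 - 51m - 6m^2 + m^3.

40 - 13m + m^2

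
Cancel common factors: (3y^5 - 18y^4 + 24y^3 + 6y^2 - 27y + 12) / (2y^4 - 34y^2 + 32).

(3y^2 - 6y + 3)/(2y + 8)

By polynomial division,
  3y^5 - 18y^4 + 24y^3 + 6y^2 - 27y + 12 = ((3/2)y - 9)(2y^4 - 34y^2 + 32) + (75y^3 - 300y^2 - 75y + 300)
  2y^4 - 34y^2 + 32 = ((2/75)y + 8/75)(75y^3 - 300y^2 - 75y + 300) + (0)
Last nonzero remainder: 75y^3 - 300y^2 - 75y + 300. Dividing through by 75 gives the monic gcd y^3 - 4y^2 - y + 4.
Cancel y^3 - 4y^2 - y + 4 from numerator and denominator to get the reduced form.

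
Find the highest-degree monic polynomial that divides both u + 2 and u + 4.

By polynomial division,
  u + 2 = (u + 4) + (-2)
  u + 4 = (-(1/2)u - 2)(-2) + (0)
The last nonzero remainder is the constant -2, so the polynomials are coprime and gcd = 1.

1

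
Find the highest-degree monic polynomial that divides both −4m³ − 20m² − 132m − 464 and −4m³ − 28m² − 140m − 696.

Euclidean algorithm in ℚ[m]:
  −4m³ − 20m² − 132m − 464 = (−4m³ − 28m² − 140m − 696) + (8m² + 8m + 232)
  −4m³ − 28m² − 140m − 696 = (−(1/2)m − 3)(8m² + 8m + 232) + (0)
Last nonzero remainder: 8m² + 8m + 232. Dividing through by 8 gives the monic gcd m² + m + 29.

m² + m + 29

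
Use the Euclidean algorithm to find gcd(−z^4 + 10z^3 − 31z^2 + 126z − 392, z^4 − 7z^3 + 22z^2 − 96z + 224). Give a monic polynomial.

z^3 − 3z^2 + 10z − 56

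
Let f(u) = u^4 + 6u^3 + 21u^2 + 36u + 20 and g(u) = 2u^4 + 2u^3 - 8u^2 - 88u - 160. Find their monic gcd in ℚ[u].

u^3 + 5u^2 + 16u + 20

Repeated division with remainder:
  u^4 + 6u^3 + 21u^2 + 36u + 20 = (1/2)(2u^4 + 2u^3 - 8u^2 - 88u - 160) + (5u^3 + 25u^2 + 80u + 100)
  2u^4 + 2u^3 - 8u^2 - 88u - 160 = ((2/5)u - 8/5)(5u^3 + 25u^2 + 80u + 100) + (0)
Last nonzero remainder: 5u^3 + 25u^2 + 80u + 100. Dividing through by 5 gives the monic gcd u^3 + 5u^2 + 16u + 20.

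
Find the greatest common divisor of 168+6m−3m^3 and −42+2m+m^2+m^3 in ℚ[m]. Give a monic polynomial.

14+4m+m^2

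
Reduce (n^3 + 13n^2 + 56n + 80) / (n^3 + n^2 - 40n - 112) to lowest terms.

(n + 5)/(n - 7)

By polynomial division,
  n^3 + 13n^2 + 56n + 80 = (n^3 + n^2 - 40n - 112) + (12n^2 + 96n + 192)
  n^3 + n^2 - 40n - 112 = ((1/12)n - 7/12)(12n^2 + 96n + 192) + (0)
Last nonzero remainder: 12n^2 + 96n + 192. Dividing through by 12 gives the monic gcd n^2 + 8n + 16.
Cancel n^2 + 8n + 16 from numerator and denominator to get the reduced form.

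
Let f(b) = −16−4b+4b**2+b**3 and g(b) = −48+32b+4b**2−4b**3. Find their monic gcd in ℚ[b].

Repeated division with remainder:
  b**3+4b**2−4b−16 = (−1/4)(−4b**3+4b**2+32b−48) + (5b**2+4b−28)
  −4b**3+4b**2+32b−48 = (−(4/5)b+36/25)(5b**2+4b−28) + ((96/25)b−192/25)
  5b**2+4b−28 = ((125/96)b+175/48)((96/25)b−192/25) + (0)
Last nonzero remainder: (96/25)b−192/25. Dividing through by 96/25 gives the monic gcd b−2.

−2+b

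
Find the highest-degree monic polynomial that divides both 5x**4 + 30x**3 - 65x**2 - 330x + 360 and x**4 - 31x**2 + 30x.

x**2 + 5x - 6

By polynomial division,
  5x**4 + 30x**3 - 65x**2 - 330x + 360 = (5)(x**4 - 31x**2 + 30x) + (30x**3 + 90x**2 - 480x + 360)
  x**4 - 31x**2 + 30x = ((1/30)x - 1/10)(30x**3 + 90x**2 - 480x + 360) + (-6x**2 - 30x + 36)
  30x**3 + 90x**2 - 480x + 360 = (-5x + 10)(-6x**2 - 30x + 36) + (0)
Last nonzero remainder: -6x**2 - 30x + 36. Dividing through by -6 gives the monic gcd x**2 + 5x - 6.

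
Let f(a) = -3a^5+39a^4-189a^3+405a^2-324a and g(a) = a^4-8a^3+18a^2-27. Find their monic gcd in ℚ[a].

a^3-9a^2+27a-27

By polynomial division,
  -3a^5+39a^4-189a^3+405a^2-324a = (-3a+15)(a^4-8a^3+18a^2-27) + (-15a^3+135a^2-405a+405)
  a^4-8a^3+18a^2-27 = (-(1/15)a-1/15)(-15a^3+135a^2-405a+405) + (0)
Last nonzero remainder: -15a^3+135a^2-405a+405. Dividing through by -15 gives the monic gcd a^3-9a^2+27a-27.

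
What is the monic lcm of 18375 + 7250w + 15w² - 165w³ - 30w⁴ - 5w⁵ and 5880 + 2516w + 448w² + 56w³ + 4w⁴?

By polynomial division,
  -5w⁵ - 30w⁴ - 165w³ + 15w² + 7250w + 18375 = (-(5/4)w + 10)(4w⁴ + 56w³ + 448w² + 2516w + 5880) + (-165w³ - 1320w² - 10560w - 40425)
  4w⁴ + 56w³ + 448w² + 2516w + 5880 = (-(4/165)w - 8/55)(-165w³ - 1320w² - 10560w - 40425) + (0)
Last nonzero remainder: -165w³ - 1320w² - 10560w - 40425. Dividing through by -165 gives the monic gcd w³ + 8w² + 64w + 245.
Then lcm(f, g) = f·g / gcd(f, g); expanding and making the result monic gives the answer.

-22050 - 12375w - 1468w² + 195w³ + 69w⁴ + 12w⁵ + w⁶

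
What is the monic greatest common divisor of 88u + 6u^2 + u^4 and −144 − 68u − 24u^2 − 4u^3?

Repeated division with remainder:
  u^4 + 6u^2 + 88u = (−(1/4)u + 3/2)(−4u^3 − 24u^2 − 68u − 144) + (25u^2 + 154u + 216)
  −4u^3 − 24u^2 − 68u − 144 = (−(4/25)u + 16/625)(25u^2 + 154u + 216) + (−(23364/625)u − 93456/625)
  25u^2 + 154u + 216 = (−(15625/23364)u − 1875/1298)(−(23364/625)u − 93456/625) + (0)
Last nonzero remainder: −(23364/625)u − 93456/625. Dividing through by −23364/625 gives the monic gcd u + 4.

4 + u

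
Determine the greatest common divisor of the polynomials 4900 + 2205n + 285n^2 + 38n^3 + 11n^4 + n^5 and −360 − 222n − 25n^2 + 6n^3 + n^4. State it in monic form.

20 + 9n + n^2

Repeated division with remainder:
  n^5 + 11n^4 + 38n^3 + 285n^2 + 2205n + 4900 = (n + 5)(n^4 + 6n^3 − 25n^2 − 222n − 360) + (33n^3 + 632n^2 + 3675n + 6700)
  n^4 + 6n^3 − 25n^2 − 222n − 360 = ((1/33)n − 434/1089)(33n^3 + 632n^2 + 3675n + 6700) + ((125788/1089)n^2 + (125788/121)n + 2515760/1089)
  33n^3 + 632n^2 + 3675n + 6700 = ((35937/125788)n + 364815/125788)((125788/1089)n^2 + (125788/121)n + 2515760/1089) + (0)
Last nonzero remainder: (125788/1089)n^2 + (125788/121)n + 2515760/1089. Dividing through by 125788/1089 gives the monic gcd n^2 + 9n + 20.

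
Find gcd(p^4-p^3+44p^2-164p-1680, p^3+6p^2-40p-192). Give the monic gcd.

Euclidean algorithm in ℚ[p]:
  p^4-p^3+44p^2-164p-1680 = (p-7)(p^3+6p^2-40p-192) + (126p^2-252p-3024)
  p^3+6p^2-40p-192 = ((1/126)p+4/63)(126p^2-252p-3024) + (0)
Last nonzero remainder: 126p^2-252p-3024. Dividing through by 126 gives the monic gcd p^2-2p-24.

p^2-2p-24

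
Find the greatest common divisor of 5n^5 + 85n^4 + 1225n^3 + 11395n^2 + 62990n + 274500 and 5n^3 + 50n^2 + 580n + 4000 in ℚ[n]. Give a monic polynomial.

n^2 + 2n + 100

Apply the Euclidean algorithm:
  5n^5 + 85n^4 + 1225n^3 + 11395n^2 + 62990n + 274500 = (n^2 + 7n + 59)(5n^3 + 50n^2 + 580n + 4000) + (385n^2 + 770n + 38500)
  5n^3 + 50n^2 + 580n + 4000 = ((1/77)n + 8/77)(385n^2 + 770n + 38500) + (0)
Last nonzero remainder: 385n^2 + 770n + 38500. Dividing through by 385 gives the monic gcd n^2 + 2n + 100.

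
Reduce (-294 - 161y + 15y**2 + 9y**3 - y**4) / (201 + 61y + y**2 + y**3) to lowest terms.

(-98 - 21y + 12y**2 - y**3)/(67 - 2y + y**2)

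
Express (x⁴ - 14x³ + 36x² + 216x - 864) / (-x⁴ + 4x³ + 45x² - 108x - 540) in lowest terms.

By polynomial division,
  x⁴ - 14x³ + 36x² + 216x - 864 = (-1)(-x⁴ + 4x³ + 45x² - 108x - 540) + (-10x³ + 81x² + 108x - 1404)
  -x⁴ + 4x³ + 45x² - 108x - 540 = ((1/10)x + 41/100)(-10x³ + 81x² + 108x - 1404) + ((99/100)x² - (297/25)x + 891/25)
  -10x³ + 81x² + 108x - 1404 = (-(1000/99)x - 1300/33)((99/100)x² - (297/25)x + 891/25) + (0)
Last nonzero remainder: (99/100)x² - (297/25)x + 891/25. Dividing through by 99/100 gives the monic gcd x² - 12x + 36.
Cancel x² - 12x + 36 from numerator and denominator to get the reduced form.

(-x² + 2x + 24)/(x² + 8x + 15)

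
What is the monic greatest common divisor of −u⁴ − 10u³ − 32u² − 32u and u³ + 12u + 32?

Repeated division with remainder:
  −u⁴ − 10u³ − 32u² − 32u = (−u − 10)(u³ + 12u + 32) + (−20u² + 120u + 320)
  u³ + 12u + 32 = (−(1/20)u − 3/10)(−20u² + 120u + 320) + (64u + 128)
  −20u² + 120u + 320 = (−(5/16)u + 5/2)(64u + 128) + (0)
Last nonzero remainder: 64u + 128. Dividing through by 64 gives the monic gcd u + 2.

u + 2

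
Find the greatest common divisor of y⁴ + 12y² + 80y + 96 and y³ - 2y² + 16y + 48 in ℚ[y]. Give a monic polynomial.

y³ - 2y² + 16y + 48

Repeated division with remainder:
  y⁴ + 12y² + 80y + 96 = (y + 2)(y³ - 2y² + 16y + 48) + (0)
The last nonzero remainder y³ - 2y² + 16y + 48 is already monic.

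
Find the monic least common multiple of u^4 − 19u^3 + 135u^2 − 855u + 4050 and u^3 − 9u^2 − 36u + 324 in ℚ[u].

By polynomial division,
  u^4 − 19u^3 + 135u^2 − 855u + 4050 = (u − 10)(u^3 − 9u^2 − 36u + 324) + (81u^2 − 1539u + 7290)
  u^3 − 9u^2 − 36u + 324 = ((1/81)u + 10/81)(81u^2 − 1539u + 7290) + (64u − 576)
  81u^2 − 1539u + 7290 = ((81/64)u − 405/32)(64u − 576) + (0)
Last nonzero remainder: 64u − 576. Dividing through by 64 gives the monic gcd u − 9.
Then lcm(f, g) = f·g / gcd(f, g); expanding and making the result monic gives the answer.

u^6 − 19u^5 + 99u^4 − 171u^3 − 810u^2 + 30780u − 145800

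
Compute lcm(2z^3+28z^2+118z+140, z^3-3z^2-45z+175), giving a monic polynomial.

z^5+4z^4-56z^3-170z^2+775z+1750

Repeated division with remainder:
  2z^3+28z^2+118z+140 = (2)(z^3-3z^2-45z+175) + (34z^2+208z-210)
  z^3-3z^2-45z+175 = ((1/34)z-155/578)(34z^2+208z-210) + ((4900/289)z+34300/289)
  34z^2+208z-210 = ((4913/2450)z-867/490)((4900/289)z+34300/289) + (0)
Last nonzero remainder: (4900/289)z+34300/289. Dividing through by 4900/289 gives the monic gcd z+7.
Then lcm(f, g) = f·g / gcd(f, g); expanding and making the result monic gives the answer.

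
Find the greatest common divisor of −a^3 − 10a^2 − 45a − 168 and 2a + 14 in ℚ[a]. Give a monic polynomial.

a + 7

Euclidean algorithm in ℚ[a]:
  −a^3 − 10a^2 − 45a − 168 = (−(1/2)a^2 − (3/2)a − 12)(2a + 14) + (0)
Last nonzero remainder: 2a + 14. Dividing through by 2 gives the monic gcd a + 7.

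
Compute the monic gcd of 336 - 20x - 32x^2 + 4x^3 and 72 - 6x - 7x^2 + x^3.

-12 - x + x^2

Euclidean algorithm in ℚ[x]:
  4x^3 - 32x^2 - 20x + 336 = (4)(x^3 - 7x^2 - 6x + 72) + (-4x^2 + 4x + 48)
  x^3 - 7x^2 - 6x + 72 = (-(1/4)x + 3/2)(-4x^2 + 4x + 48) + (0)
Last nonzero remainder: -4x^2 + 4x + 48. Dividing through by -4 gives the monic gcd x^2 - x - 12.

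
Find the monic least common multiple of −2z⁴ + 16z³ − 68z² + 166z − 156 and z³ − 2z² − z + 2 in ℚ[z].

Apply the Euclidean algorithm:
  −2z⁴ + 16z³ − 68z² + 166z − 156 = (−2z + 12)(z³ − 2z² − z + 2) + (−46z² + 182z − 180)
  z³ − 2z² − z + 2 = (−(1/46)z − 45/1058)(−46z² + 182z − 180) + ((1496/529)z − 2992/529)
  −46z² + 182z − 180 = (−(12167/748)z + 23805/748)((1496/529)z − 2992/529) + (0)
Last nonzero remainder: (1496/529)z − 2992/529. Dividing through by 1496/529 gives the monic gcd z − 2.
Then lcm(f, g) = f·g / gcd(f, g); expanding and making the result monic gives the answer.

z⁶ − 8z⁵ + 33z⁴ − 75z³ + 44z² + 83z − 78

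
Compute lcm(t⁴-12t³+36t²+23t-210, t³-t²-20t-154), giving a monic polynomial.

t⁶-6t⁵-14t⁴-25t³+720t²-754t-4620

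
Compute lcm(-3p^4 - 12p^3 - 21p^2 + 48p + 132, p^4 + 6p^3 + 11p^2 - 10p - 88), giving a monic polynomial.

Euclidean algorithm in ℚ[p]:
  -3p^4 - 12p^3 - 21p^2 + 48p + 132 = (-3)(p^4 + 6p^3 + 11p^2 - 10p - 88) + (6p^3 + 12p^2 + 18p - 132)
  p^4 + 6p^3 + 11p^2 - 10p - 88 = ((1/6)p + 2/3)(6p^3 + 12p^2 + 18p - 132) + (0)
Last nonzero remainder: 6p^3 + 12p^2 + 18p - 132. Dividing through by 6 gives the monic gcd p^3 + 2p^2 + 3p - 22.
Then lcm(f, g) = f·g / gcd(f, g); expanding and making the result monic gives the answer.

p^5 + 8p^4 + 23p^3 + 12p^2 - 108p - 176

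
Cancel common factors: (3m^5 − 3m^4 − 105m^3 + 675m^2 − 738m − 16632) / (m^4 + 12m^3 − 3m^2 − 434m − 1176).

By polynomial division,
  3m^5 − 3m^4 − 105m^3 + 675m^2 − 738m − 16632 = (3m − 39)(m^4 + 12m^3 − 3m^2 − 434m − 1176) + (372m^3 + 1860m^2 − 14136m − 62496)
  m^4 + 12m^3 − 3m^2 − 434m − 1176 = ((1/372)m + 7/372)(372m^3 + 1860m^2 − 14136m − 62496) + (0)
Last nonzero remainder: 372m^3 + 1860m^2 − 14136m − 62496. Dividing through by 372 gives the monic gcd m^3 + 5m^2 − 38m − 168.
Cancel m^3 + 5m^2 − 38m − 168 from numerator and denominator to get the reduced form.

(3m^2 − 18m + 99)/(m + 7)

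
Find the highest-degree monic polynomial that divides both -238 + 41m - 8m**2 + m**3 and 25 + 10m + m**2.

1

Apply the Euclidean algorithm:
  m**3 - 8m**2 + 41m - 238 = (m - 18)(m**2 + 10m + 25) + (196m + 212)
  m**2 + 10m + 25 = ((1/196)m + 437/9604)(196m + 212) + (36864/2401)
  196m + 212 = ((117649/9216)m + 127253/9216)(36864/2401) + (0)
The last nonzero remainder is the constant 36864/2401, so the polynomials are coprime and gcd = 1.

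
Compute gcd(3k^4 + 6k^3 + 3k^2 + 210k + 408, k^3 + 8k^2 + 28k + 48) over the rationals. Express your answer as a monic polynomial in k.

By polynomial division,
  3k^4 + 6k^3 + 3k^2 + 210k + 408 = (3k − 18)(k^3 + 8k^2 + 28k + 48) + (63k^2 + 570k + 1272)
  k^3 + 8k^2 + 28k + 48 = ((1/63)k − 22/1323)(63k^2 + 570k + 1272) + ((7624/441)k + 30496/441)
  63k^2 + 570k + 1272 = ((27783/7624)k + 70119/3812)((7624/441)k + 30496/441) + (0)
Last nonzero remainder: (7624/441)k + 30496/441. Dividing through by 7624/441 gives the monic gcd k + 4.

k + 4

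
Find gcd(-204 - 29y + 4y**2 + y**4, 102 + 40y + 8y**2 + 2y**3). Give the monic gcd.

51 + 20y + 4y**2 + y**3

Repeated division with remainder:
  y**4 + 4y**2 - 29y - 204 = ((1/2)y - 2)(2y**3 + 8y**2 + 40y + 102) + (0)
Last nonzero remainder: 2y**3 + 8y**2 + 40y + 102. Dividing through by 2 gives the monic gcd y**3 + 4y**2 + 20y + 51.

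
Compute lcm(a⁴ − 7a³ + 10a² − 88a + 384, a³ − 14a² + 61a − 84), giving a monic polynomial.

a⁶ − 17a⁵ + 101a⁴ − 335a³ + 1474a² − 5688a + 8064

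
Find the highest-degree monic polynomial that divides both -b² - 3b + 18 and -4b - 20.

By polynomial division,
  -b² - 3b + 18 = ((1/4)b - 1/2)(-4b - 20) + (8)
  -4b - 20 = (-(1/2)b - 5/2)(8) + (0)
The last nonzero remainder is the constant 8, so the polynomials are coprime and gcd = 1.

1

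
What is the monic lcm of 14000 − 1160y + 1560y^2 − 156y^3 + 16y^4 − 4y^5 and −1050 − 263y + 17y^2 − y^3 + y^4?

Repeated division with remainder:
  −4y^5 + 16y^4 − 156y^3 + 1560y^2 − 1160y + 14000 = (−4y + 12)(y^4 − y^3 + 17y^2 − 263y − 1050) + (−76y^3 + 304y^2 − 2204y + 26600)
  y^4 − y^3 + 17y^2 − 263y − 1050 = (−(1/76)y − 3/76)(−76y^3 + 304y^2 − 2204y + 26600) + (0)
Last nonzero remainder: −76y^3 + 304y^2 − 2204y + 26600. Dividing through by −76 gives the monic gcd y^3 − 4y^2 + 29y − 350.
Then lcm(f, g) = f·g / gcd(f, g); expanding and making the result monic gives the answer.

−10500 − 2630y − 880y^2 − 273y^3 + 27y^4 − y^5 + y^6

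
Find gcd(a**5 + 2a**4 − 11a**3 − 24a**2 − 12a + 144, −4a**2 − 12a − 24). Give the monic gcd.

a**2 + 3a + 6

Apply the Euclidean algorithm:
  a**5 + 2a**4 − 11a**3 − 24a**2 − 12a + 144 = (−(1/4)a**3 + (1/4)a**2 + (7/2)a − 6)(−4a**2 − 12a − 24) + (0)
Last nonzero remainder: −4a**2 − 12a − 24. Dividing through by −4 gives the monic gcd a**2 + 3a + 6.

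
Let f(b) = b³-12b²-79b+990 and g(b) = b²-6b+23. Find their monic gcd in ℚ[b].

1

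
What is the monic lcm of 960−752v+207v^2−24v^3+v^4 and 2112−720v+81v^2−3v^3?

−10560+9232v−3029v^2+471v^3−35v^4+v^5

Apply the Euclidean algorithm:
  v^4−24v^3+207v^2−752v+960 = (−(1/3)v−1)(−3v^3+81v^2−720v+2112) + (48v^2−768v+3072)
  −3v^3+81v^2−720v+2112 = (−(1/16)v+11/16)(48v^2−768v+3072) + (0)
Last nonzero remainder: 48v^2−768v+3072. Dividing through by 48 gives the monic gcd v^2−16v+64.
Then lcm(f, g) = f·g / gcd(f, g); expanding and making the result monic gives the answer.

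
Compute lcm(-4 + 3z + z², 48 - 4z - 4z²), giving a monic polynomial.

12 - 13z + z³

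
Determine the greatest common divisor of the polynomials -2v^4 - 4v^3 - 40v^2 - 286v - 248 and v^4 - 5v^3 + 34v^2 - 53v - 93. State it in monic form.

v^3 - 2v^2 + 28v + 31

Euclidean algorithm in ℚ[v]:
  -2v^4 - 4v^3 - 40v^2 - 286v - 248 = (-2)(v^4 - 5v^3 + 34v^2 - 53v - 93) + (-14v^3 + 28v^2 - 392v - 434)
  v^4 - 5v^3 + 34v^2 - 53v - 93 = (-(1/14)v + 3/14)(-14v^3 + 28v^2 - 392v - 434) + (0)
Last nonzero remainder: -14v^3 + 28v^2 - 392v - 434. Dividing through by -14 gives the monic gcd v^3 - 2v^2 + 28v + 31.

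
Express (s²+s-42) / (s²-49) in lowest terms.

(s-6)/(s-7)

By polynomial division,
  s²+s-42 = (s²-49) + (s+7)
  s²-49 = (s-7)(s+7) + (0)
The last nonzero remainder s+7 is already monic.
Cancel s+7 from numerator and denominator to get the reduced form.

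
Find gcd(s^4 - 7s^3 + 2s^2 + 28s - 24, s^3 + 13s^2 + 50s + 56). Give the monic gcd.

s + 2

Repeated division with remainder:
  s^4 - 7s^3 + 2s^2 + 28s - 24 = (s - 20)(s^3 + 13s^2 + 50s + 56) + (212s^2 + 972s + 1096)
  s^3 + 13s^2 + 50s + 56 = ((1/212)s + 223/5618)(212s^2 + 972s + 1096) + ((17550/2809)s + 35100/2809)
  212s^2 + 972s + 1096 = ((297754/8775)s + 769666/8775)((17550/2809)s + 35100/2809) + (0)
Last nonzero remainder: (17550/2809)s + 35100/2809. Dividing through by 17550/2809 gives the monic gcd s + 2.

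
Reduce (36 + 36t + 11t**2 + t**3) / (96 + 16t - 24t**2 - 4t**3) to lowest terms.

Euclidean algorithm in ℚ[t]:
  t**3 + 11t**2 + 36t + 36 = (-1/4)(-4t**3 - 24t**2 + 16t + 96) + (5t**2 + 40t + 60)
  -4t**3 - 24t**2 + 16t + 96 = (-(4/5)t + 8/5)(5t**2 + 40t + 60) + (0)
Last nonzero remainder: 5t**2 + 40t + 60. Dividing through by 5 gives the monic gcd t**2 + 8t + 12.
Cancel t**2 + 8t + 12 from numerator and denominator to get the reduced form.

(-3 - t)/(-8 + 4t)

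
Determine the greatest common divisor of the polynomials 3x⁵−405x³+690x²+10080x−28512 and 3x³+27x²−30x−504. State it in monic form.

x²+2x−24

By polynomial division,
  3x⁵−405x³+690x²+10080x−28512 = (x²−9x−44)(3x³+27x²−30x−504) + (2112x²+4224x−50688)
  3x³+27x²−30x−504 = ((1/704)x+7/704)(2112x²+4224x−50688) + (0)
Last nonzero remainder: 2112x²+4224x−50688. Dividing through by 2112 gives the monic gcd x²+2x−24.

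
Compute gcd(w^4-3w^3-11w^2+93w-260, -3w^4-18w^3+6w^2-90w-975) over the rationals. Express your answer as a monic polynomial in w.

w^3+w^2-7w+65

Apply the Euclidean algorithm:
  w^4-3w^3-11w^2+93w-260 = (-1/3)(-3w^4-18w^3+6w^2-90w-975) + (-9w^3-9w^2+63w-585)
  -3w^4-18w^3+6w^2-90w-975 = ((1/3)w+5/3)(-9w^3-9w^2+63w-585) + (0)
Last nonzero remainder: -9w^3-9w^2+63w-585. Dividing through by -9 gives the monic gcd w^3+w^2-7w+65.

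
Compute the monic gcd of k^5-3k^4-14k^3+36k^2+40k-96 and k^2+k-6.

k^2+k-6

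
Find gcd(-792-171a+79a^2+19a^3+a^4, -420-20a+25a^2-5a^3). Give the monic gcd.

3+a

Euclidean algorithm in ℚ[a]:
  a^4+19a^3+79a^2-171a-792 = (-(1/5)a-24/5)(-5a^3+25a^2-20a-420) + (195a^2-351a-2808)
  -5a^3+25a^2-20a-420 = (-(1/39)a+16/195)(195a^2-351a-2808) + (-(316/5)a-948/5)
  195a^2-351a-2808 = (-(975/316)a+1170/79)(-(316/5)a-948/5) + (0)
Last nonzero remainder: -(316/5)a-948/5. Dividing through by -316/5 gives the monic gcd a+3.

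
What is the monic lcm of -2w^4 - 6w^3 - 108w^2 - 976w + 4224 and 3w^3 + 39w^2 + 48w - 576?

w^5 + 11w^4 + 78w^3 + 920w^2 + 1792w - 16896

Euclidean algorithm in ℚ[w]:
  -2w^4 - 6w^3 - 108w^2 - 976w + 4224 = (-(2/3)w + 20/3)(3w^3 + 39w^2 + 48w - 576) + (-336w^2 - 1680w + 8064)
  3w^3 + 39w^2 + 48w - 576 = (-(1/112)w - 1/14)(-336w^2 - 1680w + 8064) + (0)
Last nonzero remainder: -336w^2 - 1680w + 8064. Dividing through by -336 gives the monic gcd w^2 + 5w - 24.
Then lcm(f, g) = f·g / gcd(f, g); expanding and making the result monic gives the answer.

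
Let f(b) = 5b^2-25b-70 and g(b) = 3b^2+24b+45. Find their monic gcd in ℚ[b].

By polynomial division,
  5b^2-25b-70 = (5/3)(3b^2+24b+45) + (-65b-145)
  3b^2+24b+45 = (-(3/65)b-45/169)(-65b-145) + (1080/169)
  -65b-145 = (-(2197/216)b-4901/216)(1080/169) + (0)
The last nonzero remainder is the constant 1080/169, so the polynomials are coprime and gcd = 1.

1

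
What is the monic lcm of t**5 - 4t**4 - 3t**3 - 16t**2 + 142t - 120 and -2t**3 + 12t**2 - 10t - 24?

t**6 - 3t**5 - 7t**4 - 19t**3 + 126t**2 + 22t - 120

Apply the Euclidean algorithm:
  t**5 - 4t**4 - 3t**3 - 16t**2 + 142t - 120 = (-(1/2)t**2 - t - 2)(-2t**3 + 12t**2 - 10t - 24) + (-14t**2 + 98t - 168)
  -2t**3 + 12t**2 - 10t - 24 = ((1/7)t + 1/7)(-14t**2 + 98t - 168) + (0)
Last nonzero remainder: -14t**2 + 98t - 168. Dividing through by -14 gives the monic gcd t**2 - 7t + 12.
Then lcm(f, g) = f·g / gcd(f, g); expanding and making the result monic gives the answer.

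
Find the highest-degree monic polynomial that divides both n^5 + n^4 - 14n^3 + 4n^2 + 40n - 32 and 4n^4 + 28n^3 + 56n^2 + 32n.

n^2 + 6n + 8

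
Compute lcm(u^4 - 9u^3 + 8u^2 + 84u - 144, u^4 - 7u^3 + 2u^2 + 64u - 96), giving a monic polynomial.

u^5 - 13u^4 + 44u^3 + 52u^2 - 480u + 576

By polynomial division,
  u^4 - 9u^3 + 8u^2 + 84u - 144 = (u^4 - 7u^3 + 2u^2 + 64u - 96) + (-2u^3 + 6u^2 + 20u - 48)
  u^4 - 7u^3 + 2u^2 + 64u - 96 = (-(1/2)u + 2)(-2u^3 + 6u^2 + 20u - 48) + (0)
Last nonzero remainder: -2u^3 + 6u^2 + 20u - 48. Dividing through by -2 gives the monic gcd u^3 - 3u^2 - 10u + 24.
Then lcm(f, g) = f·g / gcd(f, g); expanding and making the result monic gives the answer.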